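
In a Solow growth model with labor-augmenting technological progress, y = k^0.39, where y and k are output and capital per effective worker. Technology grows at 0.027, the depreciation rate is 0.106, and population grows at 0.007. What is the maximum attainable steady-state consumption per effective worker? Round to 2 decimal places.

c_gold ≈ 1.17

The effective depreciation rate is n + g + δ = 0.007 + 0.027 + 0.106 = 0.14.
Setting f'(k) = n+g+δ gives 0.39·k^(0.39−1) = 0.14, hence k_gold = (0.39/0.14)^(1/0.61) ≈ 5.3630.
y_gold = 5.3630^0.39 ≈ 1.9252.
c_gold = y_gold − (n+g+δ)·k_gold = 1.9252 − 0.14·5.3630 ≈ 1.1743.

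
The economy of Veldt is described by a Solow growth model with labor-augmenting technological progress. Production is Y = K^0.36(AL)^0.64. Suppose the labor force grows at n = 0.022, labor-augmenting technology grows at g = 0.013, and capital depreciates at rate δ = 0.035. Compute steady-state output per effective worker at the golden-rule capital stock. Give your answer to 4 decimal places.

y_gold ≈ 2.5122

The effective depreciation rate is n + g + δ = 0.022 + 0.013 + 0.035 = 0.07.
Golden rule sets MPK = n+g+δ: 0.36·k^(0.36−1) = 0.07, so k_gold = (0.36/0.07)^(1/0.64) ≈ 12.9198.
Output: y_gold = k_gold^0.36 = 12.9198^0.36 ≈ 2.5122.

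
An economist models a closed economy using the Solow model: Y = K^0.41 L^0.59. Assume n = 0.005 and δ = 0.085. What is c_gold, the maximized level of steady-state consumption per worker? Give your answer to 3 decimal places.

n + δ = 0.005 + 0.085 = 0.09.
Setting f'(k) = n+δ gives 0.41·k^(0.41−1) = 0.09, hence k_gold = (0.41/0.09)^(1/0.59) ≈ 13.0669.
y_gold = 13.0669^0.41 ≈ 2.8683.
c_gold = y_gold − (n+δ)·k_gold = 2.8683 − 0.09·13.0669 ≈ 1.6923.

c_gold ≈ 1.692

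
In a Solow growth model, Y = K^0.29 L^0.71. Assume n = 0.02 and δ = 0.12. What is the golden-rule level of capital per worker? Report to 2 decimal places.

k_gold ≈ 2.79

n + δ = 0.02 + 0.12 = 0.14.
Setting f'(k) = n+δ gives 0.29·k^(0.29−1) = 0.14, hence k_gold = (0.29/0.14)^(1/0.71) ≈ 2.7890.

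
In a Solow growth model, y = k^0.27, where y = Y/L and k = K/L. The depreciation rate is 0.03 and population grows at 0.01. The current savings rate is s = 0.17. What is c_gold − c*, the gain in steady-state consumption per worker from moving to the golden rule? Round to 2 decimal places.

Δc ≈ 0.06

Break-even investment rate: n + δ = 0.01 + 0.03 = 0.04.
Current steady state (s = 0.17): k* = (0.17/0.04)^(1/0.73) ≈ 7.2578, y* = 7.2578^0.27 ≈ 1.7077, c* = (1−0.17)·1.7077 ≈ 1.4174.
Maximizing c = f(k) − (n+δ)·k gives f'(k) = n+δ, i.e. 0.27·k^(0.27−1) = 0.04, so k_gold = (0.27/0.04)^(1/0.73) ≈ 13.6783.
y_gold = 13.6783^0.27 ≈ 2.0264, c_gold = y_gold − 0.04·k_gold ≈ 1.4793.
Gain: Δc = 1.4793 − 1.4174 ≈ 0.0619.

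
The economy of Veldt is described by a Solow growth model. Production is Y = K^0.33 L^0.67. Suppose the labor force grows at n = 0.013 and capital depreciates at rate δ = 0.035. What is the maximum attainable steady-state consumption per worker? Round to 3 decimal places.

c_gold ≈ 1.732

n + δ = 0.013 + 0.035 = 0.048.
At the golden rule the marginal product of capital equals n+δ: 0.33·k^(0.33−1) = 0.048. Solving, k_gold = (0.33/0.048)^(1/0.67) ≈ 17.7689.
y_gold = 17.7689^0.33 ≈ 2.5846.
c_gold = y_gold − (n+δ)·k_gold = 2.5846 − 0.048·17.7689 ≈ 1.7317.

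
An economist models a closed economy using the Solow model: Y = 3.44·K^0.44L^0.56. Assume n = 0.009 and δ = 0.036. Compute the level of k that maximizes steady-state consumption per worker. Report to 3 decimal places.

The effective depreciation rate is n + δ = 0.009 + 0.036 = 0.045.
At the golden rule the marginal product of capital equals n+δ: 0.44·3.44·k^(0.44−1) = 0.045. Solving, k_gold = (0.44·3.44/0.045)^(1/0.56) ≈ 532.6306.

k_gold ≈ 532.631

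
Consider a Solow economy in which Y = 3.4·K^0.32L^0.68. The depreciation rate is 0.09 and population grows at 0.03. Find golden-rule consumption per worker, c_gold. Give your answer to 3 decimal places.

c_gold ≈ 6.525

The effective depreciation rate is n + δ = 0.03 + 0.09 = 0.12.
Maximizing c = f(k) − (n+δ)·k gives f'(k) = n+δ, i.e. 0.32·3.4·k^(0.32−1) = 0.12, so k_gold = (0.32·3.4/0.12)^(1/0.68) ≈ 25.5865.
y_gold = 3.4·25.5865^0.32 ≈ 9.5949.
c_gold = y_gold − (n+δ)·k_gold = 9.5949 − 0.12·25.5865 ≈ 6.5246.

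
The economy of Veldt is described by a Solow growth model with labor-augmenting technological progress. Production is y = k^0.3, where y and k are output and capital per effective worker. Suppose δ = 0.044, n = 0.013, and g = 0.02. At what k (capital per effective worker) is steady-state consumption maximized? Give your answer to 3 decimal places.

k_gold ≈ 6.978

Break-even investment rate: n + g + δ = 0.013 + 0.02 + 0.044 = 0.077.
At the golden rule the marginal product of capital equals n+g+δ: 0.3·k^(0.3−1) = 0.077. Solving, k_gold = (0.3/0.077)^(1/0.7) ≈ 6.9784.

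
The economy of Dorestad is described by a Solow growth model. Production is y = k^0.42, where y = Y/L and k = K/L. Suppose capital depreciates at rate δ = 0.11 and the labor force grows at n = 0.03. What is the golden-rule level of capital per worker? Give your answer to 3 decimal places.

Break-even investment rate: n + δ = 0.03 + 0.11 = 0.14.
At the golden rule the marginal product of capital equals n+δ: 0.42·k^(0.42−1) = 0.14. Solving, k_gold = (0.42/0.14)^(1/0.58) ≈ 6.6470.

k_gold ≈ 6.647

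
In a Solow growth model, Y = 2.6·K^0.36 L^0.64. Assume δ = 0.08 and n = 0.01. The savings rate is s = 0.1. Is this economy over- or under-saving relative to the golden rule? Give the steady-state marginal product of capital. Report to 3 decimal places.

n + δ = 0.01 + 0.08 = 0.09.
Steady-state k*: s·A·k^0.36 = 0.09·k gives k* = (0.1·2.6/0.09)^(1/0.64) ≈ 5.2468.
MPK = 0.36·2.6·5.2468^(-0.64) ≈ 0.3240.
MPK > n+δ = 0.09, so the economy is dynamically efficient (under-saving).

under-saving; MPK ≈ 0.324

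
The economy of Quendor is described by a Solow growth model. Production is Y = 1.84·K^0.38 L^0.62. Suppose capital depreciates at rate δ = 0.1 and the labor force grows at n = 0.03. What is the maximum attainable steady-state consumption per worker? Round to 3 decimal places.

c_gold ≈ 3.199

n + δ = 0.03 + 0.1 = 0.13.
At the golden rule the marginal product of capital equals n+δ: 0.38·1.84·k^(0.38−1) = 0.13. Solving, k_gold = (0.38·1.84/0.13)^(1/0.62) ≈ 15.0828.
y_gold = 1.84·15.0828^0.38 ≈ 5.1599.
c_gold = y_gold − (n+δ)·k_gold = 5.1599 − 0.13·15.0828 ≈ 3.1991.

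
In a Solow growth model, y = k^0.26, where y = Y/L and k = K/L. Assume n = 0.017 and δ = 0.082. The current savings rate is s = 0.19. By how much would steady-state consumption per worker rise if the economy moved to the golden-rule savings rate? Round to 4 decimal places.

Δc ≈ 0.0204

The effective depreciation rate is n + δ = 0.017 + 0.082 = 0.099.
Current steady state (s = 0.19): k* = (0.19/0.099)^(1/0.74) ≈ 2.4132, y* = 2.4132^0.26 ≈ 1.2574, c* = (1−0.19)·1.2574 ≈ 1.0185.
Maximizing c = f(k) − (n+δ)·k gives f'(k) = n+δ, i.e. 0.26·k^(0.26−1) = 0.099, so k_gold = (0.26/0.099)^(1/0.74) ≈ 3.6870.
y_gold = 3.6870^0.26 ≈ 1.4039, c_gold = y_gold − 0.099·k_gold ≈ 1.0389.
Gain: Δc = 1.0389 − 1.0185 ≈ 0.0204.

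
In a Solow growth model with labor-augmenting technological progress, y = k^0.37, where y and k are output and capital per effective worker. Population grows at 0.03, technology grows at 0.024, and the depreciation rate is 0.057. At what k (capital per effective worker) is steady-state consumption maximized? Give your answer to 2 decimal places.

n + g + δ = 0.03 + 0.024 + 0.057 = 0.111.
At the golden rule the marginal product of capital equals n+g+δ: 0.37·k^(0.37−1) = 0.111. Solving, k_gold = (0.37/0.111)^(1/0.63) ≈ 6.7603.

k_gold ≈ 6.76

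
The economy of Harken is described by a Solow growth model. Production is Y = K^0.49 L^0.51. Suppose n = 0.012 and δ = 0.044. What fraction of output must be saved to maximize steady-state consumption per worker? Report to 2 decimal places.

s_gold = 0.49

Break-even investment rate: n + δ = 0.012 + 0.044 = 0.056.
At the golden rule MPK = n+δ, and in any Cobb-Douglas steady state s = (n+δ)·k/y = MPK·k/y = capital's share 0.49.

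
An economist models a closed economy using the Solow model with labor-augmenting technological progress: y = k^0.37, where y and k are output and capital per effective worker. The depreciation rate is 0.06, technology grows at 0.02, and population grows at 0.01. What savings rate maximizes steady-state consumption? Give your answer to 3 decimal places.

Break-even investment rate: n + g + δ = 0.01 + 0.02 + 0.06 = 0.09.
At the golden rule MPK = n+g+δ, and in any Cobb-Douglas steady state s = (n+g+δ)·k/y = MPK·k/y = capital's share 0.37.

s_gold = 0.370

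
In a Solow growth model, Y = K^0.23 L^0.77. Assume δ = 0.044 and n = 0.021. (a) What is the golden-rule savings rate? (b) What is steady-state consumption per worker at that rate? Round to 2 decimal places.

The effective depreciation rate is n + δ = 0.021 + 0.044 = 0.065.
For Cobb-Douglas, s_gold equals capital's share: s_gold = 0.23.
At the golden rule the marginal product of capital equals n+δ: 0.23·k^(0.23−1) = 0.065. Solving, k_gold = (0.23/0.065)^(1/0.77) ≈ 5.1611.
y_gold = 5.1611^0.23 ≈ 1.4586; c_gold = (1−0.23)·y_gold ≈ 1.1231.

(a) s_gold = 0.23; (b) c_gold ≈ 1.12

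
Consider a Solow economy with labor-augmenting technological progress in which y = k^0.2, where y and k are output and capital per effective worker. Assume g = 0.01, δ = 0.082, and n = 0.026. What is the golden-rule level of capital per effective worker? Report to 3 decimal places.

Capital per effective worker breaks even when investment replaces (n + g + δ)·k; here n + g + δ = 0.118.
Maximizing c = f(k) − (n+g+δ)·k gives f'(k) = n+g+δ, i.e. 0.2·k^(0.2−1) = 0.118, so k_gold = (0.2/0.118)^(1/0.8) ≈ 1.9339.

k_gold ≈ 1.934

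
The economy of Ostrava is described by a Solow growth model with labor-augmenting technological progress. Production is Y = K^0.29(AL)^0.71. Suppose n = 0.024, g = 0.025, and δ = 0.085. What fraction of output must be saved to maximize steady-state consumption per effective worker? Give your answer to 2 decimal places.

Capital per effective worker breaks even when investment replaces (n + g + δ)·k; here n + g + δ = 0.134.
At the golden rule MPK = n+g+δ, and in any Cobb-Douglas steady state s = (n+g+δ)·k/y = MPK·k/y = capital's share 0.29.

s_gold = 0.29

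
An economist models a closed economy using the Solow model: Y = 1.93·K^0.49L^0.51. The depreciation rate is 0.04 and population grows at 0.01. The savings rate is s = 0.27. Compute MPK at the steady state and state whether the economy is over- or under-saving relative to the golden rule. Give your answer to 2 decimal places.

Capital per worker breaks even when investment replaces (n + δ)·k; here n + δ = 0.05.
Steady-state k*: s·A·k^0.49 = 0.05·k gives k* = (0.27·1.93/0.05)^(1/0.51) ≈ 99.0792.
MPK = 0.49·1.93·99.0792^(-0.51) ≈ 0.0907.
MPK > n+δ = 0.05, so the economy is dynamically efficient (under-saving).

under-saving; MPK ≈ 0.09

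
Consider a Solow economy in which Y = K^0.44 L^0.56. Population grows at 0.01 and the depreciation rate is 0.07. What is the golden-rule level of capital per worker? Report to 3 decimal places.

k_gold ≈ 20.993

Break-even investment rate: n + δ = 0.01 + 0.07 = 0.08.
Golden rule sets MPK = n+δ: 0.44·k^(0.44−1) = 0.08, so k_gold = (0.44/0.08)^(1/0.56) ≈ 20.9931.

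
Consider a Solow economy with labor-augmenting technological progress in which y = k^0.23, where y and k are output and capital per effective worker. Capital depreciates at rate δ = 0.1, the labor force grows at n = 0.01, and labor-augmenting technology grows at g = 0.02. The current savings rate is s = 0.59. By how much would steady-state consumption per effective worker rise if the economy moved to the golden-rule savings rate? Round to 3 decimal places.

Break-even investment rate: n + g + δ = 0.01 + 0.02 + 0.1 = 0.13.
Current steady state (s = 0.59): k* = (0.59/0.13)^(1/0.77) ≈ 7.1306, y* = 7.1306^0.23 ≈ 1.5712, c* = (1−0.59)·1.5712 ≈ 0.6442.
Setting f'(k) = n+g+δ gives 0.23·k^(0.23−1) = 0.13, hence k_gold = (0.23/0.13)^(1/0.77) ≈ 2.0980.
y_gold = 2.0980^0.23 ≈ 1.1858, c_gold = y_gold − 0.13·k_gold ≈ 0.9131.
Gain: Δc = 0.9131 − 0.6442 ≈ 0.2689.

Δc ≈ 0.269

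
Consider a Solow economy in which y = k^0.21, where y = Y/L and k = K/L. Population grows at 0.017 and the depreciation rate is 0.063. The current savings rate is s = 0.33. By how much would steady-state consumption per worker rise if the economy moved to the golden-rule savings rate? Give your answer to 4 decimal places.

Δc ≈ 0.0445

Break-even investment rate: n + δ = 0.017 + 0.063 = 0.08.
Current steady state (s = 0.33): k* = (0.33/0.08)^(1/0.79) ≈ 6.0120, y* = 6.0120^0.21 ≈ 1.4575, c* = (1−0.33)·1.4575 ≈ 0.9765.
Golden rule sets MPK = n+δ: 0.21·k^(0.21−1) = 0.08, so k_gold = (0.21/0.08)^(1/0.79) ≈ 3.3927.
y_gold = 3.3927^0.21 ≈ 1.2925, c_gold = y_gold − 0.08·k_gold ≈ 1.0210.
Gain: Δc = 1.0210 − 0.9765 ≈ 0.0445.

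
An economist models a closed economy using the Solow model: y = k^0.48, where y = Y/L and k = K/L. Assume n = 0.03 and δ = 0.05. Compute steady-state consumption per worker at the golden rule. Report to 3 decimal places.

c_gold ≈ 2.718

The effective depreciation rate is n + δ = 0.03 + 0.05 = 0.08.
At the golden rule the marginal product of capital equals n+δ: 0.48·k^(0.48−1) = 0.08. Solving, k_gold = (0.48/0.08)^(1/0.52) ≈ 31.3650.
y_gold = 31.3650^0.48 ≈ 5.2275.
c_gold = y_gold − (n+δ)·k_gold = 5.2275 − 0.08·31.3650 ≈ 2.7183.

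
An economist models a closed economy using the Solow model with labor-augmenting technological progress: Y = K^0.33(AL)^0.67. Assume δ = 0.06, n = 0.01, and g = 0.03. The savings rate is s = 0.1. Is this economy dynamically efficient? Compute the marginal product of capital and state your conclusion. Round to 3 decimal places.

dynamically efficient; MPK ≈ 0.330

Capital per effective worker breaks even when investment replaces (n + g + δ)·k; here n + g + δ = 0.1.
Steady-state k*: s·k^0.33 = 0.1·k gives k* = (0.1/0.1)^(1/0.67) ≈ 1.0000.
MPK = 0.33·1.0000^(-0.67) ≈ 0.3300.
MPK > n+g+δ = 0.1, so the economy is dynamically efficient (under-saving).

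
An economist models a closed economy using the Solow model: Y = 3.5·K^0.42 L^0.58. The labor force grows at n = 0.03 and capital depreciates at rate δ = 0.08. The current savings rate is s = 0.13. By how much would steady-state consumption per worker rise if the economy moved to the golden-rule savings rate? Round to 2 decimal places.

Break-even investment rate: n + δ = 0.03 + 0.08 = 0.11.
Current steady state (s = 0.13): k* = (0.13·3.5/0.11)^(1/0.58) ≈ 11.5647, y* = 3.5·11.5647^0.42 ≈ 9.7855, c* = (1−0.13)·9.7855 ≈ 8.5134.
Setting f'(k) = n+δ gives 0.42·3.5·k^(0.42−1) = 0.11, hence k_gold = (0.42·3.5/0.11)^(1/0.58) ≈ 87.3473.
y_gold = 3.5·87.3473^0.42 ≈ 22.8767, c_gold = y_gold − 0.11·k_gold ≈ 13.2685.
Gain: Δc = 13.2685 − 8.5134 ≈ 4.7550.

Δc ≈ 4.76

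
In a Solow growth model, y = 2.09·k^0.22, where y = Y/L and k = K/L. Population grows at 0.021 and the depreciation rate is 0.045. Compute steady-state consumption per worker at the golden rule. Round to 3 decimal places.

c_gold ≈ 2.818

Capital per worker breaks even when investment replaces (n + δ)·k; here n + δ = 0.066.
Setting f'(k) = n+δ gives 0.22·2.09·k^(0.22−1) = 0.066, hence k_gold = (0.22·2.09/0.066)^(1/0.78) ≈ 12.0448.
y_gold = 2.09·12.0448^0.22 ≈ 3.6135.
c_gold = y_gold − (n+δ)·k_gold = 3.6135 − 0.066·12.0448 ≈ 2.8185.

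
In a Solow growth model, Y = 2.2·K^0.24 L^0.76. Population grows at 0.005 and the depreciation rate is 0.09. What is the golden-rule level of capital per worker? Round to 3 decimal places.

Capital per worker breaks even when investment replaces (n + δ)·k; here n + δ = 0.095.
At the golden rule the marginal product of capital equals n+δ: 0.24·2.2·k^(0.24−1) = 0.095. Solving, k_gold = (0.24·2.2/0.095)^(1/0.76) ≈ 9.5531.

k_gold ≈ 9.553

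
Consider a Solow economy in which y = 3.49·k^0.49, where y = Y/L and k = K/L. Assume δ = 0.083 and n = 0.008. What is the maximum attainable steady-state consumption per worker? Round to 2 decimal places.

The effective depreciation rate is n + δ = 0.008 + 0.083 = 0.091.
Maximizing c = f(k) − (n+δ)·k gives f'(k) = n+δ, i.e. 0.49·3.49·k^(0.49−1) = 0.091, so k_gold = (0.49·3.49/0.091)^(1/0.51) ≈ 314.7750.
y_gold = 3.49·314.7750^0.49 ≈ 58.4582.
c_gold = y_gold − (n+δ)·k_gold = 58.4582 − 0.091·314.7750 ≈ 29.8137.

c_gold ≈ 29.81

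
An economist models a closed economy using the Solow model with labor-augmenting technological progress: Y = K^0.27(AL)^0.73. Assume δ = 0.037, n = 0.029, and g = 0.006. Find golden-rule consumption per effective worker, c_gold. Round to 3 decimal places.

c_gold ≈ 1.190

Capital per effective worker breaks even when investment replaces (n + g + δ)·k; here n + g + δ = 0.072.
Setting f'(k) = n+g+δ gives 0.27·k^(0.27−1) = 0.072, hence k_gold = (0.27/0.072)^(1/0.73) ≈ 6.1143.
y_gold = 6.1143^0.27 ≈ 1.6305.
c_gold = y_gold − (n+g+δ)·k_gold = 1.6305 − 0.072·6.1143 ≈ 1.1902.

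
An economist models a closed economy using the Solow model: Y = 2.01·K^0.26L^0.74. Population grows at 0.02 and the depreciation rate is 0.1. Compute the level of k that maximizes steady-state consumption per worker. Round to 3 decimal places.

n + δ = 0.02 + 0.1 = 0.12.
Maximizing c = f(k) − (n+δ)·k gives f'(k) = n+δ, i.e. 0.26·2.01·k^(0.26−1) = 0.12, so k_gold = (0.26·2.01/0.12)^(1/0.74) ≈ 7.3029.

k_gold ≈ 7.303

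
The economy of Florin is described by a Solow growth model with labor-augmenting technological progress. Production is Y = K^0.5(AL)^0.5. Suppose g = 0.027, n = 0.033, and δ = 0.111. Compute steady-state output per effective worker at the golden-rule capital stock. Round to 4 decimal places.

y_gold ≈ 2.9240

Break-even investment rate: n + g + δ = 0.033 + 0.027 + 0.111 = 0.171.
At the golden rule the marginal product of capital equals n+g+δ: 0.5·k^(0.5−1) = 0.171. Solving, k_gold = (0.5/0.171)^(1/0.5) ≈ 8.5496.
Output: y_gold = k_gold^0.5 = 8.5496^0.5 ≈ 2.9240.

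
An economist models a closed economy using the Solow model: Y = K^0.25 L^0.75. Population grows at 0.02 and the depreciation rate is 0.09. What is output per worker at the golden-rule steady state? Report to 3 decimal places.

n + δ = 0.02 + 0.09 = 0.11.
Golden rule sets MPK = n+δ: 0.25·k^(0.25−1) = 0.11, so k_gold = (0.25/0.11)^(1/0.75) ≈ 2.9881.
Output: y_gold = k_gold^0.25 = 2.9881^0.25 ≈ 1.3148.

y_gold ≈ 1.315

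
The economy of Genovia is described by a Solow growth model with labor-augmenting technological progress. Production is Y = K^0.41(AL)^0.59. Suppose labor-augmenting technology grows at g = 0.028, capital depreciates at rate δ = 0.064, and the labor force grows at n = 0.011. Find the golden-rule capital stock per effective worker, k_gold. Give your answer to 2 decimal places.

The effective depreciation rate is n + g + δ = 0.011 + 0.028 + 0.064 = 0.103.
At the golden rule the marginal product of capital equals n+g+δ: 0.41·k^(0.41−1) = 0.103. Solving, k_gold = (0.41/0.103)^(1/0.59) ≈ 10.3958.

k_gold ≈ 10.40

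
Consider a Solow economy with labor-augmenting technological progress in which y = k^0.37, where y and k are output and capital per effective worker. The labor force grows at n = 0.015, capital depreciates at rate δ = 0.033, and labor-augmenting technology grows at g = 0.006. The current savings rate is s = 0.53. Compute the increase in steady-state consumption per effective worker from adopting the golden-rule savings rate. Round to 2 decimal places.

Δc ≈ 0.15

Break-even investment rate: n + g + δ = 0.015 + 0.006 + 0.033 = 0.054.
Current steady state (s = 0.53): k* = (0.53/0.054)^(1/0.63) ≈ 37.5332, y* = 37.5332^0.37 ≈ 3.8241, c* = (1−0.53)·3.8241 ≈ 1.7973.
Maximizing c = f(k) − (n+g+δ)·k gives f'(k) = n+g+δ, i.e. 0.37·k^(0.37−1) = 0.054, so k_gold = (0.37/0.054)^(1/0.63) ≈ 21.2168.
y_gold = 21.2168^0.37 ≈ 3.0965, c_gold = y_gold − 0.054·k_gold ≈ 1.9508.
Gain: Δc = 1.9508 − 1.7973 ≈ 0.1534.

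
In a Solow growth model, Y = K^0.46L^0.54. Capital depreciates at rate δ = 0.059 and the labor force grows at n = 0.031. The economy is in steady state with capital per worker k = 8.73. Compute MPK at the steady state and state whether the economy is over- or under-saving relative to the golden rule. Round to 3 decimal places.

under-saving; MPK ≈ 0.143

Capital per worker breaks even when investment replaces (n + δ)·k; here n + δ = 0.09.
MPK = 0.46·k^(0.46−1) = 0.46·8.73^(-0.54) ≈ 0.1428.
MPK > 0.09, so the economy is dynamically efficient (under-saving).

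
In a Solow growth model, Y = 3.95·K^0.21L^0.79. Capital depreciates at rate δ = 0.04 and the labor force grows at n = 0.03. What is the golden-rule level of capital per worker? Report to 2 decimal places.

k_gold ≈ 22.86

n + δ = 0.03 + 0.04 = 0.07.
Golden rule sets MPK = n+δ: 0.21·3.95·k^(0.21−1) = 0.07, so k_gold = (0.21·3.95/0.07)^(1/0.79) ≈ 22.8632.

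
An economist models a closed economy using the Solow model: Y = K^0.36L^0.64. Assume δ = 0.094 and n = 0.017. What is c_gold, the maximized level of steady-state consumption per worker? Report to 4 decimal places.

Capital per worker breaks even when investment replaces (n + δ)·k; here n + δ = 0.111.
Maximizing c = f(k) − (n+δ)·k gives f'(k) = n+δ, i.e. 0.36·k^(0.36−1) = 0.111, so k_gold = (0.36/0.111)^(1/0.64) ≈ 6.2865.
y_gold = 6.2865^0.36 ≈ 1.9383.
c_gold = y_gold − (n+δ)·k_gold = 1.9383 − 0.111·6.2865 ≈ 1.2405.

c_gold ≈ 1.2405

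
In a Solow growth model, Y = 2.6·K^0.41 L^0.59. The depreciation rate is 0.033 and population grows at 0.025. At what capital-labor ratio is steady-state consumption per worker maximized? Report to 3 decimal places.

k_gold ≈ 138.973

Capital per worker breaks even when investment replaces (n + δ)·k; here n + δ = 0.058.
Setting f'(k) = n+δ gives 0.41·2.6·k^(0.41−1) = 0.058, hence k_gold = (0.41·2.6/0.058)^(1/0.59) ≈ 138.9731.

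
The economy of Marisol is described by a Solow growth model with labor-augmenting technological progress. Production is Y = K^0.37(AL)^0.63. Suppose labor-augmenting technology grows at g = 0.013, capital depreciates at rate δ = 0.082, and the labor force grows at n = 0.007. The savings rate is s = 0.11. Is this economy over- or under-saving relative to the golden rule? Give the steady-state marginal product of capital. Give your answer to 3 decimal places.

Capital per effective worker breaks even when investment replaces (n + g + δ)·k; here n + g + δ = 0.102.
Steady-state k*: s·k^0.37 = 0.102·k gives k* = (0.11/0.102)^(1/0.63) ≈ 1.1273.
MPK = 0.37·1.1273^(-0.63) ≈ 0.3431.
MPK > n+g+δ = 0.102, so the economy is dynamically efficient (under-saving).

under-saving; MPK ≈ 0.343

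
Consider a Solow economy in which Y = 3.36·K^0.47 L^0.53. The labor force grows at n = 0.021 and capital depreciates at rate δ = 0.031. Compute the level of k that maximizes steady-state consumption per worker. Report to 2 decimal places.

Break-even investment rate: n + δ = 0.021 + 0.031 = 0.052.
Golden rule sets MPK = n+δ: 0.47·3.36·k^(0.47−1) = 0.052, so k_gold = (0.47·3.36/0.052)^(1/0.53) ≈ 626.6786.

k_gold ≈ 626.68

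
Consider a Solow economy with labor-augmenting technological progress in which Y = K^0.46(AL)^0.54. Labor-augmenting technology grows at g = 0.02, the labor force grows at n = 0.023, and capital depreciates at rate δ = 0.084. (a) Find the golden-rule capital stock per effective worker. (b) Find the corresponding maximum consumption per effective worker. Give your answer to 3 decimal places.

(a) k_gold ≈ 10.842; (b) c_gold ≈ 1.616

Break-even investment rate: n + g + δ = 0.023 + 0.02 + 0.084 = 0.127.
Setting f'(k) = n+g+δ gives 0.46·k^(0.46−1) = 0.127, hence k_gold = (0.46/0.127)^(1/0.54) ≈ 10.8418.
y_gold = 10.8418^0.46 ≈ 2.9933; c_gold = y_gold − 0.127·k_gold ≈ 1.6164.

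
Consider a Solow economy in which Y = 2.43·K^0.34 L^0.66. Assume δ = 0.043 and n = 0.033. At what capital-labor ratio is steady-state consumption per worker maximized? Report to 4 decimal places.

k_gold ≈ 37.1628

Capital per worker breaks even when investment replaces (n + δ)·k; here n + δ = 0.076.
Golden rule sets MPK = n+δ: 0.34·2.43·k^(0.34−1) = 0.076, so k_gold = (0.34·2.43/0.076)^(1/0.66) ≈ 37.1628.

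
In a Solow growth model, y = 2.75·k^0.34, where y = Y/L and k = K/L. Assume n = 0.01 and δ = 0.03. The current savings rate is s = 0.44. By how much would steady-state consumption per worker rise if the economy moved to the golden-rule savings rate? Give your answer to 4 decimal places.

n + δ = 0.01 + 0.03 = 0.04.
Current steady state (s = 0.44): k* = (0.44·2.75/0.04)^(1/0.66) ≈ 175.1956, y* = 2.75·175.1956^0.34 ≈ 15.9269, c* = (1−0.44)·15.9269 ≈ 8.9191.
Maximizing c = f(k) − (n+δ)·k gives f'(k) = n+δ, i.e. 0.34·2.75·k^(0.34−1) = 0.04, so k_gold = (0.34·2.75/0.04)^(1/0.66) ≈ 118.5403.
y_gold = 2.75·118.5403^0.34 ≈ 13.9459, c_gold = y_gold − 0.04·k_gold ≈ 9.2043.
Gain: Δc = 9.2043 − 8.9191 ≈ 0.2853.

Δc ≈ 0.2853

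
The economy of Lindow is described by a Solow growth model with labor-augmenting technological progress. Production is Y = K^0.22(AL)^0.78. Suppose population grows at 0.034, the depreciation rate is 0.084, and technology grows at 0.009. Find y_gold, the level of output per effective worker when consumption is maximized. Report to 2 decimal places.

y_gold ≈ 1.17

n + g + δ = 0.034 + 0.009 + 0.084 = 0.127.
Golden rule sets MPK = n+g+δ: 0.22·k^(0.22−1) = 0.127, so k_gold = (0.22/0.127)^(1/0.78) ≈ 2.0227.
Output: y_gold = k_gold^0.22 = 2.0227^0.22 ≈ 1.1676.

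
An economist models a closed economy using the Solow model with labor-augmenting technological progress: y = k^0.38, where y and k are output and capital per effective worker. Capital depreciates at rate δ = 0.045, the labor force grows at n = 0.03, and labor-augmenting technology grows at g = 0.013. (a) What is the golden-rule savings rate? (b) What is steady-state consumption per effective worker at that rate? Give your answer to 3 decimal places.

(a) s_gold = 0.380; (b) c_gold ≈ 1.520

Break-even investment rate: n + g + δ = 0.03 + 0.013 + 0.045 = 0.088.
For Cobb-Douglas, s_gold equals capital's share: s_gold = 0.38.
Setting f'(k) = n+g+δ gives 0.38·k^(0.38−1) = 0.088, hence k_gold = (0.38/0.088)^(1/0.62) ≈ 10.5847.
y_gold = 10.5847^0.38 ≈ 2.4512; c_gold = (1−0.38)·y_gold ≈ 1.5197.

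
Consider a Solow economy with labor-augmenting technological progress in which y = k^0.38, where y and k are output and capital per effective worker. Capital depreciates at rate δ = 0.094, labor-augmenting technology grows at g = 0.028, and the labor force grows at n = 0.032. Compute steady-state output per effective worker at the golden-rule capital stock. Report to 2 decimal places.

y_gold ≈ 1.74

n + g + δ = 0.032 + 0.028 + 0.094 = 0.154.
Setting f'(k) = n+g+δ gives 0.38·k^(0.38−1) = 0.154, hence k_gold = (0.38/0.154)^(1/0.62) ≈ 4.2922.
Output: y_gold = k_gold^0.38 = 4.2922^0.38 ≈ 1.7395.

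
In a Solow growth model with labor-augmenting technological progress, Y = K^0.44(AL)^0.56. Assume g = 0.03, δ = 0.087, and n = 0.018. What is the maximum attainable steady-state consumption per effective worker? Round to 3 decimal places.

c_gold ≈ 1.417

n + g + δ = 0.018 + 0.03 + 0.087 = 0.135.
Setting f'(k) = n+g+δ gives 0.44·k^(0.44−1) = 0.135, hence k_gold = (0.44/0.135)^(1/0.56) ≈ 8.2468.
y_gold = 8.2468^0.44 ≈ 2.5303.
c_gold = y_gold − (n+g+δ)·k_gold = 2.5303 − 0.135·8.2468 ≈ 1.4169.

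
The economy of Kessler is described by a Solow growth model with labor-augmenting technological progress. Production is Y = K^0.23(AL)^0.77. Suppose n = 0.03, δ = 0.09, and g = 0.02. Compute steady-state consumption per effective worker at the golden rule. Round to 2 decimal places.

Capital per effective worker breaks even when investment replaces (n + g + δ)·k; here n + g + δ = 0.14.
At the golden rule the marginal product of capital equals n+g+δ: 0.23·k^(0.23−1) = 0.14. Solving, k_gold = (0.23/0.14)^(1/0.77) ≈ 1.9055.
y_gold = 1.9055^0.23 ≈ 1.1598.
c_gold = y_gold − (n+g+δ)·k_gold = 1.1598 − 0.14·1.9055 ≈ 0.8931.

c_gold ≈ 0.89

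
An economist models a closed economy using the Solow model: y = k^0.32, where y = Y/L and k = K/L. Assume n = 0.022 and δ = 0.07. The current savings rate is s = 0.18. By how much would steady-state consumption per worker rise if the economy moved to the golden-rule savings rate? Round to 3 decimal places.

Capital per worker breaks even when investment replaces (n + δ)·k; here n + δ = 0.092.
Current steady state (s = 0.18): k* = (0.18/0.092)^(1/0.68) ≈ 2.6832, y* = 2.6832^0.32 ≈ 1.3714, c* = (1−0.18)·1.3714 ≈ 1.1246.
Maximizing c = f(k) − (n+δ)·k gives f'(k) = n+δ, i.e. 0.32·k^(0.32−1) = 0.092, so k_gold = (0.32/0.092)^(1/0.68) ≈ 6.2535.
y_gold = 6.2535^0.32 ≈ 1.7979, c_gold = y_gold − 0.092·k_gold ≈ 1.2226.
Gain: Δc = 1.2226 − 1.1246 ≈ 0.0980.

Δc ≈ 0.098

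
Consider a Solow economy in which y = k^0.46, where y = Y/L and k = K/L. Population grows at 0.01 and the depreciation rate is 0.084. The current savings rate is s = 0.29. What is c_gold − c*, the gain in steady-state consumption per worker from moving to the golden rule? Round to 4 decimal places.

Δc ≈ 0.2349

The effective depreciation rate is n + δ = 0.01 + 0.084 = 0.094.
Current steady state (s = 0.29): k* = (0.29/0.094)^(1/0.54) ≈ 8.0548, y* = 8.0548^0.46 ≈ 2.6109, c* = (1−0.29)·2.6109 ≈ 1.8537.
Maximizing c = f(k) − (n+δ)·k gives f'(k) = n+δ, i.e. 0.46·k^(0.46−1) = 0.094, so k_gold = (0.46/0.094)^(1/0.54) ≈ 18.9275.
y_gold = 18.9275^0.46 ≈ 3.8678, c_gold = y_gold − 0.094·k_gold ≈ 2.0886.
Gain: Δc = 2.0886 − 1.8537 ≈ 0.2349.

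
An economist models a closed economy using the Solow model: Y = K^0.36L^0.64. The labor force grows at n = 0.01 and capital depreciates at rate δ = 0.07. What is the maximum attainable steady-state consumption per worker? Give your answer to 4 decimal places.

c_gold ≈ 1.4915

n + δ = 0.01 + 0.07 = 0.08.
At the golden rule the marginal product of capital equals n+δ: 0.36·k^(0.36−1) = 0.08. Solving, k_gold = (0.36/0.08)^(1/0.64) ≈ 10.4868.
y_gold = 10.4868^0.36 ≈ 2.3304.
c_gold = y_gold − (n+δ)·k_gold = 2.3304 − 0.08·10.4868 ≈ 1.4915.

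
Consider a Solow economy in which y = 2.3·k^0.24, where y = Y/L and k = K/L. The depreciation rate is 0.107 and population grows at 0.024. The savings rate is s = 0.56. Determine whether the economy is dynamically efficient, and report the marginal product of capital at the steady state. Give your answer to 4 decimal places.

Capital per worker breaks even when investment replaces (n + δ)·k; here n + δ = 0.131.
Steady-state k*: s·A·k^0.24 = 0.131·k gives k* = (0.56·2.3/0.131)^(1/0.76) ≈ 20.2354.
MPK = 0.24·2.3·20.2354^(-0.76) ≈ 0.0561.
MPK < n+δ = 0.131, so the economy is dynamically inefficient (over-saving).

dynamically inefficient; MPK ≈ 0.0561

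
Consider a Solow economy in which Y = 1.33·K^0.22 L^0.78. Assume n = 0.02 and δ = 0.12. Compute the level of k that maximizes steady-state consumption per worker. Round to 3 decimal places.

Capital per worker breaks even when investment replaces (n + δ)·k; here n + δ = 0.14.
Golden rule sets MPK = n+δ: 0.22·1.33·k^(0.22−1) = 0.14, so k_gold = (0.22·1.33/0.14)^(1/0.78) ≈ 2.5730.

k_gold ≈ 2.573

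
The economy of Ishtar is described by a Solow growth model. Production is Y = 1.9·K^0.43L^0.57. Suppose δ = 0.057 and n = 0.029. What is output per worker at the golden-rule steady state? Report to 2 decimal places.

y_gold ≈ 10.38

n + δ = 0.029 + 0.057 = 0.086.
Maximizing c = f(k) − (n+δ)·k gives f'(k) = n+δ, i.e. 0.43·1.9·k^(0.43−1) = 0.086, so k_gold = (0.43·1.9/0.086)^(1/0.57) ≈ 51.9164.
Output: y_gold = 1.9·k_gold^0.43 = 1.9·51.9164^0.43 ≈ 10.3833.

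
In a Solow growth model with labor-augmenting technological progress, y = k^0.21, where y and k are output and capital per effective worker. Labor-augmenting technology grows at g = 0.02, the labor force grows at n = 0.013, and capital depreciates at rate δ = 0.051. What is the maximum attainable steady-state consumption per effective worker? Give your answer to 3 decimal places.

The effective depreciation rate is n + g + δ = 0.013 + 0.02 + 0.051 = 0.084.
Maximizing c = f(k) − (n+g+δ)·k gives f'(k) = n+g+δ, i.e. 0.21·k^(0.21−1) = 0.084, so k_gold = (0.21/0.084)^(1/0.79) ≈ 3.1895.
y_gold = 3.1895^0.21 ≈ 1.2758.
c_gold = y_gold − (n+g+δ)·k_gold = 1.2758 − 0.084·3.1895 ≈ 1.0079.

c_gold ≈ 1.008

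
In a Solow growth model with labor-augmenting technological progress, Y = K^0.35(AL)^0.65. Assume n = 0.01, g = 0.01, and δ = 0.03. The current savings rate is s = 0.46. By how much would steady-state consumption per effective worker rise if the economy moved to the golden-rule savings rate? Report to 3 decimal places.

n + g + δ = 0.01 + 0.01 + 0.03 = 0.05.
Current steady state (s = 0.46): k* = (0.46/0.05)^(1/0.65) ≈ 30.3914, y* = 30.3914^0.35 ≈ 3.3034, c* = (1−0.46)·3.3034 ≈ 1.7838.
At the golden rule the marginal product of capital equals n+g+δ: 0.35·k^(0.35−1) = 0.05. Solving, k_gold = (0.35/0.05)^(1/0.65) ≈ 19.9596.
y_gold = 19.9596^0.35 ≈ 2.8514, c_gold = y_gold − 0.05·k_gold ≈ 1.8534.
Gain: Δc = 1.8534 − 1.7838 ≈ 0.0695.

Δc ≈ 0.070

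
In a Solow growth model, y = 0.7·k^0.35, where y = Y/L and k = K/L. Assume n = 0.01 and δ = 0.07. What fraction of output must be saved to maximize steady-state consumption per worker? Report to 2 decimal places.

Capital per worker breaks even when investment replaces (n + δ)·k; here n + δ = 0.08.
At the golden rule MPK = n+δ, and in any Cobb-Douglas steady state s = (n+δ)·k/y = MPK·k/y = capital's share 0.35.

s_gold = 0.35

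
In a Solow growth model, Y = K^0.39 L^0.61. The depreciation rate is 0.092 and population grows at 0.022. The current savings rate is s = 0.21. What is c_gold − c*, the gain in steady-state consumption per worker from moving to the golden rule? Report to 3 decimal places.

Capital per worker breaks even when investment replaces (n + δ)·k; here n + δ = 0.114.
Current steady state (s = 0.21): k* = (0.21/0.114)^(1/0.61) ≈ 2.7223, y* = 2.7223^0.39 ≈ 1.4778, c* = (1−0.21)·1.4778 ≈ 1.1675.
At the golden rule the marginal product of capital equals n+δ: 0.39·k^(0.39−1) = 0.114. Solving, k_gold = (0.39/0.114)^(1/0.61) ≈ 7.5105.
y_gold = 7.5105^0.39 ≈ 2.1954, c_gold = y_gold − 0.114·k_gold ≈ 1.3392.
Gain: Δc = 1.3392 − 1.1675 ≈ 0.1717.

Δc ≈ 0.172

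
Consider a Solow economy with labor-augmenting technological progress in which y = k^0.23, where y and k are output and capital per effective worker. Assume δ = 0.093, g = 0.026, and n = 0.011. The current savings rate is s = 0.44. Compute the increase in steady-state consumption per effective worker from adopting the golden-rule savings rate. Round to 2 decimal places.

Capital per effective worker breaks even when investment replaces (n + g + δ)·k; here n + g + δ = 0.13.
Current steady state (s = 0.44): k* = (0.44/0.13)^(1/0.77) ≈ 4.8716, y* = 4.8716^0.23 ≈ 1.4393, c* = (1−0.44)·1.4393 ≈ 0.8060.
At the golden rule the marginal product of capital equals n+g+δ: 0.23·k^(0.23−1) = 0.13. Solving, k_gold = (0.23/0.13)^(1/0.77) ≈ 2.0980.
y_gold = 2.0980^0.23 ≈ 1.1858, c_gold = y_gold − 0.13·k_gold ≈ 0.9131.
Gain: Δc = 0.9131 − 0.8060 ≈ 0.1070.

Δc ≈ 0.11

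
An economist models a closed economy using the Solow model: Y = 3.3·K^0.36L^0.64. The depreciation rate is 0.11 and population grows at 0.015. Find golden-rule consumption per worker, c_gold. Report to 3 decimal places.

Capital per worker breaks even when investment replaces (n + δ)·k; here n + δ = 0.125.
At the golden rule the marginal product of capital equals n+δ: 0.36·3.3·k^(0.36−1) = 0.125. Solving, k_gold = (0.36·3.3/0.125)^(1/0.64) ≈ 33.7271.
y_gold = 3.3·33.7271^0.36 ≈ 11.7108.
c_gold = y_gold − (n+δ)·k_gold = 11.7108 − 0.125·33.7271 ≈ 7.4949.

c_gold ≈ 7.495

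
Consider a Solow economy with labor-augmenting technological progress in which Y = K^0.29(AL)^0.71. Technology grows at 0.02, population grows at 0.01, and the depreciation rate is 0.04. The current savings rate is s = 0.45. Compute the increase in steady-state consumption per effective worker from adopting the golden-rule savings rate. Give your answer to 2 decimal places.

The effective depreciation rate is n + g + δ = 0.01 + 0.02 + 0.04 = 0.07.
Current steady state (s = 0.45): k* = (0.45/0.07)^(1/0.71) ≈ 13.7464, y* = 13.7464^0.29 ≈ 2.1383, c* = (1−0.45)·2.1383 ≈ 1.1761.
At the golden rule the marginal product of capital equals n+g+δ: 0.29·k^(0.29−1) = 0.07. Solving, k_gold = (0.29/0.07)^(1/0.71) ≈ 7.4035.
y_gold = 7.4035^0.29 ≈ 1.7870, c_gold = y_gold − 0.07·k_gold ≈ 1.2688.
Gain: Δc = 1.2688 − 1.1761 ≈ 0.0927.

Δc ≈ 0.09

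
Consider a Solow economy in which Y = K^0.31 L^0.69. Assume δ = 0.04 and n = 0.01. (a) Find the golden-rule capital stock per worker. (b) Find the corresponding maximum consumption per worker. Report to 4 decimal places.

(a) k_gold ≈ 14.0732; (b) c_gold ≈ 1.5662

n + δ = 0.01 + 0.04 = 0.05.
Setting f'(k) = n+δ gives 0.31·k^(0.31−1) = 0.05, hence k_gold = (0.31/0.05)^(1/0.69) ≈ 14.0732.
y_gold = 14.0732^0.31 ≈ 2.2699; c_gold = y_gold − 0.05·k_gold ≈ 1.5662.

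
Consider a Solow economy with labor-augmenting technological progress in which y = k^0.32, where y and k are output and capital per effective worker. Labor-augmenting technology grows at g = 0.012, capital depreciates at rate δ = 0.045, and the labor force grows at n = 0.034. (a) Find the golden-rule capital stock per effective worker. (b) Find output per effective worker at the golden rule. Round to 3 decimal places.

The effective depreciation rate is n + g + δ = 0.034 + 0.012 + 0.045 = 0.091.
Golden rule sets MPK = n+g+δ: 0.32·k^(0.32−1) = 0.091, so k_gold = (0.32/0.091)^(1/0.68) ≈ 6.3548.
y_gold = 6.3548^0.32 ≈ 1.8071.

(a) k_gold ≈ 6.355; (b) y_gold ≈ 1.807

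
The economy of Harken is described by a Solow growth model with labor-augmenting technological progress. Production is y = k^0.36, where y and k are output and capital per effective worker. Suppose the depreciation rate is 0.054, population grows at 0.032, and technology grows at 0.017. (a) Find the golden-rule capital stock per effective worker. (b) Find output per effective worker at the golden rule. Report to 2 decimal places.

n + g + δ = 0.032 + 0.017 + 0.054 = 0.103.
Setting f'(k) = n+g+δ gives 0.36·k^(0.36−1) = 0.103, hence k_gold = (0.36/0.103)^(1/0.64) ≈ 7.0659.
y_gold = 7.0659^0.36 ≈ 2.0216.

(a) k_gold ≈ 7.07; (b) y_gold ≈ 2.02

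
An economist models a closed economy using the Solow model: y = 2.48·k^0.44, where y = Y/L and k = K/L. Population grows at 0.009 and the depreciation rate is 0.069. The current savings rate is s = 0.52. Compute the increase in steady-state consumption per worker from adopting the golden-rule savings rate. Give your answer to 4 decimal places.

Δc ≈ 0.2498

n + δ = 0.009 + 0.069 = 0.078.
Current steady state (s = 0.52): k* = (0.52·2.48/0.078)^(1/0.56) ≈ 149.8455, y* = 2.48·149.8455^0.44 ≈ 22.4768, c* = (1−0.52)·22.4768 ≈ 10.7889.
At the golden rule the marginal product of capital equals n+δ: 0.44·2.48·k^(0.44−1) = 0.078. Solving, k_gold = (0.44·2.48/0.078)^(1/0.56) ≈ 111.1959.
y_gold = 2.48·111.1959^0.44 ≈ 19.7120, c_gold = y_gold − 0.078·k_gold ≈ 11.0387.
Gain: Δc = 11.0387 − 10.7889 ≈ 0.2498.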